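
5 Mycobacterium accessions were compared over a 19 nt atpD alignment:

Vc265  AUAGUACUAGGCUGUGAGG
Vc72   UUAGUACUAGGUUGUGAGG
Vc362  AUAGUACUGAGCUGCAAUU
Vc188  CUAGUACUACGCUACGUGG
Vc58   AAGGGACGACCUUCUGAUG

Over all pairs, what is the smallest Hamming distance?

Pairwise Hamming distances:
  Vc265 vs Vc72: 2
  Vc265 vs Vc362: 6
  Vc265 vs Vc188: 5
  Vc265 vs Vc58: 9
  Vc72 vs Vc362: 8
  Vc72 vs Vc188: 6
  Vc72 vs Vc58: 9
  Vc362 vs Vc188: 8
  Vc362 vs Vc58: 12
  Vc188 vs Vc58: 11
The smallest is 2, between Vc265 and Vc72.

2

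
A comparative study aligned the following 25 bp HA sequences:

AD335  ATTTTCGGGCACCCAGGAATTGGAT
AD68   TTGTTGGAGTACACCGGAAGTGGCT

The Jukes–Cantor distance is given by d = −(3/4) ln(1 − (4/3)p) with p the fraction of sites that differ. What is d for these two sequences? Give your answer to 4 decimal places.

The sequences differ at positions 1 (A/T), 3 (T/G), 6 (C/G), 8 (G/A), 10 (C/T), 13 (C/A), 15 (A/C), 20 (T/G), 24 (A/C).
p = 9/25 = 0.360000.
d = −0.75 · ln(1 − (4/3)·0.360000) = −0.75 · ln(0.520000) = −0.75 · (-0.653926) = 0.4904.

0.4904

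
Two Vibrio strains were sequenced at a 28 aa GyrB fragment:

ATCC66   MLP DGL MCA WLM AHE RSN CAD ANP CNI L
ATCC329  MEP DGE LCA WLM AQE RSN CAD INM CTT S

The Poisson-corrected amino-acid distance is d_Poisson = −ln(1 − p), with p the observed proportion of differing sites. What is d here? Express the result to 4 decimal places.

0.3878

The sequences differ at positions 2 (L/E), 6 (L/E), 7 (M/L), 14 (H/Q), 22 (A/I), 24 (P/M), 26 (N/T), 27 (I/T), 28 (L/S).
p = 9/28 = 0.321429.
d = −ln(1 − 0.321429) = −ln(0.678571) = 0.3878.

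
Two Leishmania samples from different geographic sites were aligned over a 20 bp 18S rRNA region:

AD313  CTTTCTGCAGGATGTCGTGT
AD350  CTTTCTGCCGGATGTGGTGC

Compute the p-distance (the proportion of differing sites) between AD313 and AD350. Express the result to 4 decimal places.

0.1500

The sequences differ at positions 9 (A/C), 16 (C/G), 20 (T/C).
There are 3 differences over 20 sites, so p = 3/20 = 0.1500.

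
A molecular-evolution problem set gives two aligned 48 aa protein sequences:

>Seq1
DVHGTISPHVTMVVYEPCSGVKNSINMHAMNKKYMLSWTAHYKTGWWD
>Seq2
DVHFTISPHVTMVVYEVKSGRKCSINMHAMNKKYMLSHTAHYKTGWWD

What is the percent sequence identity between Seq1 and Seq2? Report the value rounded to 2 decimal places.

Differing sites — 4:G/F; 17:P/V; 18:C/K; 21:V/R; 23:N/C; 38:W/H.
42 of the 48 sites match, so the percent identity is 42/48 × 100 = 87.50%.

87.50%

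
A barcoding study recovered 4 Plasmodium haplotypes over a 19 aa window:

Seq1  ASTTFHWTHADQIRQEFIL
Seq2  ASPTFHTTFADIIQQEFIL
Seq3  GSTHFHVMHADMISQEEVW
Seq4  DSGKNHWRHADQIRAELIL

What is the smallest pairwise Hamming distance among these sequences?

Pairwise Hamming distances:
  Seq1 vs Seq2: 5
  Seq1 vs Seq3: 9
  Seq1 vs Seq4: 7
  Seq2 vs Seq3: 11
  Seq2 vs Seq4: 11
  Seq3 vs Seq4: 12
The smallest is 5, between Seq1 and Seq2.

5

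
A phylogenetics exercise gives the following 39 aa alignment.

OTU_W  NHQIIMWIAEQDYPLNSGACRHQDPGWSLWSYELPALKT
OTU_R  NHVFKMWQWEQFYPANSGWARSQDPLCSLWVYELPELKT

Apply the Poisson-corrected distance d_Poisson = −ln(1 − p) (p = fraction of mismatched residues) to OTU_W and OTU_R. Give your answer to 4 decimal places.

Mismatches occur at site 3 (Q/V), site 4 (I/F), site 5 (I/K), site 8 (I/Q), site 9 (A/W), site 12 (D/F), site 15 (L/A), site 19 (A/W), site 20 (C/A), site 22 (H/S), site 26 (G/L), site 27 (W/C), site 31 (S/V), site 36 (A/E).
p = 14/39 = 0.358974.
d = −ln(1 − 0.358974) = −ln(0.641026) = 0.4447.

0.4447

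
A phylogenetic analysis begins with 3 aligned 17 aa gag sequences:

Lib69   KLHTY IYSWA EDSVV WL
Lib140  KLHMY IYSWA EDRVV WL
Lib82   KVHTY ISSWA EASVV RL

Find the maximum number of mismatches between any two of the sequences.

6

Pairwise Hamming distances:
  Lib69 vs Lib140: 2
  Lib69 vs Lib82: 4
  Lib140 vs Lib82: 6
The largest is 6, between Lib140 and Lib82.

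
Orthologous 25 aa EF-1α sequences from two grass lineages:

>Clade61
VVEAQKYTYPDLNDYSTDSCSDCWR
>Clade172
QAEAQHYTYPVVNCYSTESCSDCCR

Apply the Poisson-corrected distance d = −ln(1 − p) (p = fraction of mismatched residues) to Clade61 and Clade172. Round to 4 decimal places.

The sequences differ at positions 1 (V/Q), 2 (V/A), 6 (K/H), 11 (D/V), 12 (L/V), 14 (D/C), 18 (D/E), 24 (W/C).
p = 8/25 = 0.320000.
d = −ln(1 − 0.320000) = −ln(0.680000) = 0.3857.

0.3857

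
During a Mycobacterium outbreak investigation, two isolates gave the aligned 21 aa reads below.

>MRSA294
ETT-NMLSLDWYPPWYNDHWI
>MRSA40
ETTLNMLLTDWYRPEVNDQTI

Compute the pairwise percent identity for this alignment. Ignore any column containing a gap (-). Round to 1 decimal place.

Excluding the 1 gap column leaves 20 comparable sites.
Differing sites — 8:S/L; 9:L/T; 13:P/R; 15:W/E; 16:Y/V; 19:H/Q; 20:W/T.
13 of the 20 comparable sites match, so the percent identity is 13/20 × 100 = 65.0%.

65.0%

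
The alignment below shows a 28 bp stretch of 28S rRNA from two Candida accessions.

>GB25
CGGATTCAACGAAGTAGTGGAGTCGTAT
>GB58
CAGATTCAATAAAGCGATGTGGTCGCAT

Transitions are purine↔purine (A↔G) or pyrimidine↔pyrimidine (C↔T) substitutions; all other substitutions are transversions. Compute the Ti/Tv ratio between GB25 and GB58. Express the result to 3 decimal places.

The sequences differ at positions 2 (G/A, transition), 10 (C/T, transition), 11 (G/A, transition), 15 (T/C, transition), 16 (A/G, transition), 17 (G/A, transition), 20 (G/T, transversion), 21 (A/G, transition), 26 (T/C, transition).
Of the 9 differences, 8 transitions and 1 transversion, so Ti/Tv = 8/1 = 8.000.

8.000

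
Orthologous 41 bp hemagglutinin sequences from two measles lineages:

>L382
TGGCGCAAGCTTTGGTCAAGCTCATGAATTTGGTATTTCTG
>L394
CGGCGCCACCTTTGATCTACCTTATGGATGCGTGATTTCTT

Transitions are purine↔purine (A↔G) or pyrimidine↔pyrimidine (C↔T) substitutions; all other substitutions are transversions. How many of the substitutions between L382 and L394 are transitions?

5

The sequences differ at positions 1 (T/C, transition), 7 (A/C, transversion), 9 (G/C, transversion), 15 (G/A, transition), 18 (A/T, transversion), 20 (G/C, transversion), 23 (C/T, transition), 27 (A/G, transition), 30 (T/G, transversion), 31 (T/C, transition), 33 (G/T, transversion), 34 (T/G, transversion), 41 (G/T, transversion).
Of the 13 differences, 5 transitions and 8 transversions, so the answer is 5.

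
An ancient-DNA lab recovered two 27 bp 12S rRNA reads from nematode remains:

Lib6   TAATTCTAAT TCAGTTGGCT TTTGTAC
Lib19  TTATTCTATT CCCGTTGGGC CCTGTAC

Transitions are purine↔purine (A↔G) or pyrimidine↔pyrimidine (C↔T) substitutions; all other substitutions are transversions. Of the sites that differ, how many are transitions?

Mismatches occur at site 2 (A↔T, transversion), site 9 (A↔T, transversion), site 11 (T↔C, transition), site 13 (A↔C, transversion), site 19 (C↔G, transversion), site 20 (T↔C, transition), site 21 (T↔C, transition), site 22 (T↔C, transition).
Of the 8 differences, 4 transitions and 4 transversions, so the answer is 4.

4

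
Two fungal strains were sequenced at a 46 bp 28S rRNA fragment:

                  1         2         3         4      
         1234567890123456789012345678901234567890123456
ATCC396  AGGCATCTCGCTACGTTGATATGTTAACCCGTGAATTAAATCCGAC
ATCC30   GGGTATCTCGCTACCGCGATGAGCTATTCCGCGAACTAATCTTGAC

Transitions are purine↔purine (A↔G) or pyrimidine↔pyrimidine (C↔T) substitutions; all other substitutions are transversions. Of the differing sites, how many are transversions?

5

The sequences differ at positions 1 (A/G, transition), 4 (C/T, transition), 15 (G/C, transversion), 16 (T/G, transversion), 17 (T/C, transition), 21 (A/G, transition), 22 (T/A, transversion), 24 (T/C, transition), 27 (A/T, transversion), 28 (C/T, transition), 32 (T/C, transition), 36 (T/C, transition), 40 (A/T, transversion), 41 (T/C, transition), 42 (C/T, transition), 43 (C/T, transition).
Of the 16 differences, 11 transitions and 5 transversions, so the answer is 5.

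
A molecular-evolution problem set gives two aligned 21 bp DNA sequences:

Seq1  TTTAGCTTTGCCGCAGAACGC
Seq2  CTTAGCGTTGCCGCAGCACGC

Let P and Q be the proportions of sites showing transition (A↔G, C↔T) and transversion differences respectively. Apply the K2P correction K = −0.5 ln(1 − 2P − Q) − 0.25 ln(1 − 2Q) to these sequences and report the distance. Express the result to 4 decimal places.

0.1585

Differing sites — 1:T/C (Ti); 7:T/G (Tv); 17:A/C (Tv).
Of the 3 differences, 1 transition and 2 transversions over 21 sites: P = 1/21 = 0.047619, Q = 2/21 = 0.095238.
d = −0.5·ln(0.809524) − 0.25·ln(0.809524) = −0.5·(-0.211309) − 0.25·(-0.211309) = 0.1585.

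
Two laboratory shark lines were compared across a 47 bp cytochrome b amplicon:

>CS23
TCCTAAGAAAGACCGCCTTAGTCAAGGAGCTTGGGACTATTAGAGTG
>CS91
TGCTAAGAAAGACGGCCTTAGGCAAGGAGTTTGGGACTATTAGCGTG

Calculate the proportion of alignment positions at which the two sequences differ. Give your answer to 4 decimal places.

Differing sites — 2:C/G; 14:C/G; 22:T/G; 30:C/T; 44:A/C.
There are 5 differences over 47 sites, so p = 5/47 = 0.1064.

0.1064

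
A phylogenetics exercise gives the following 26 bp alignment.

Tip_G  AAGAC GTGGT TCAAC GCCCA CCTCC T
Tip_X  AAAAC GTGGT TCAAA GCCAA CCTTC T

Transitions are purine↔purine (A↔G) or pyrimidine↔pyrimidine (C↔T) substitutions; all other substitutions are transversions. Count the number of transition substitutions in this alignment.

Differing sites — 3:G/A (Ti); 15:C/A (Tv); 19:C/A (Tv); 24:C/T (Ti).
Of the 4 differences, 2 transitions and 2 transversions, so the answer is 2.

2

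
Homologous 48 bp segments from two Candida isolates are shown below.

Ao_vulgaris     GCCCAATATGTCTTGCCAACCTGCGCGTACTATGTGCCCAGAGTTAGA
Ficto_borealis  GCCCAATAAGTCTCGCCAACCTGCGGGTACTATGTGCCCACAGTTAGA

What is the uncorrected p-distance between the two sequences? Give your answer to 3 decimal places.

Differing sites — 9:T/A; 14:T/C; 26:C/G; 41:G/C.
There are 4 differences over 48 sites, so p = 4/48 = 0.083.

0.083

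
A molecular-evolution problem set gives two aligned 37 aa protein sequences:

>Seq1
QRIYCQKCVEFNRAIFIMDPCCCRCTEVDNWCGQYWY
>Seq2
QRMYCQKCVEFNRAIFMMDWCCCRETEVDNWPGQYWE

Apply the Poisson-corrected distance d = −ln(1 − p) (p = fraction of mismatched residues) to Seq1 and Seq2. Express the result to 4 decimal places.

Differing sites — 3:I/M; 17:I/M; 20:P/W; 25:C/E; 32:C/P; 37:Y/E.
p = 6/37 = 0.162162.
d = −ln(1 − 0.162162) = −ln(0.837838) = 0.1769.

0.1769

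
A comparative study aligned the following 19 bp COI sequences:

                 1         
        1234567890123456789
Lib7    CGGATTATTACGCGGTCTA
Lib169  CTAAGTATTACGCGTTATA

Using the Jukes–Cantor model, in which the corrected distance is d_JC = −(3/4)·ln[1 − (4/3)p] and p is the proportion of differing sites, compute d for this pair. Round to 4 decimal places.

0.3241

Mismatches occur at site 2 (G→T), site 3 (G→A), site 5 (T→G), site 15 (G→T), site 17 (C→A).
p = 5/19 = 0.263158.
d = −0.75 · ln(1 − (4/3)·0.263158) = −0.75 · ln(0.649123) = −0.75 · (-0.432133) = 0.3241.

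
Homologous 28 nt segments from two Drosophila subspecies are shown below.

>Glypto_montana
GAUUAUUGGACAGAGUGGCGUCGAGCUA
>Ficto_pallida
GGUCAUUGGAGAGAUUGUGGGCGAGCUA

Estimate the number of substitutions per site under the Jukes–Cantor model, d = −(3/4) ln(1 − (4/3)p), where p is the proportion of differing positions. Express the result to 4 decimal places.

Differing sites — 2:A/G; 4:U/C; 11:C/G; 15:G/U; 18:G/U; 19:C/G; 21:U/G.
p = 7/28 = 0.250000.
d = −0.75 · ln(1 − (4/3)·0.250000) = −0.75 · ln(0.666667) = −0.75 · (-0.405465) = 0.3041.

0.3041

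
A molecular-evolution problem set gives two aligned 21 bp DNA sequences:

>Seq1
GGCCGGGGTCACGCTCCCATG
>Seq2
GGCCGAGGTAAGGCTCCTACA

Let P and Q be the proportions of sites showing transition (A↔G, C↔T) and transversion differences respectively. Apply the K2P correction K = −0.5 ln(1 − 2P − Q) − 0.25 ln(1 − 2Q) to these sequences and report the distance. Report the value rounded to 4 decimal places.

Mismatches occur at site 6 (G/A, transition), site 10 (C/A, transversion), site 12 (C/G, transversion), site 18 (C/T, transition), site 20 (T/C, transition), site 21 (G/A, transition).
Of the 6 differences, 4 transitions and 2 transversions over 21 sites: P = 4/21 = 0.190476, Q = 2/21 = 0.095238.
d = −0.5·ln(0.523810) − 0.25·ln(0.809524) = −0.5·(-0.646626) − 0.25·(-0.211309) = 0.3761.

0.3761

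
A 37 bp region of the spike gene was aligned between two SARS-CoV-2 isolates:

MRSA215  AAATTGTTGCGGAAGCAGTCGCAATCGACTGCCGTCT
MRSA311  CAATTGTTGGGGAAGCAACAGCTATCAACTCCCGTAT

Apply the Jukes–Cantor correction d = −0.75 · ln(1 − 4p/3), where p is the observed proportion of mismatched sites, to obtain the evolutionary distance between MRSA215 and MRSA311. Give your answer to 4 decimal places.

0.2940

Mismatches occur at site 1 (A↔C), site 10 (C↔G), site 18 (G↔A), site 19 (T↔C), site 20 (C↔A), site 23 (A↔T), site 27 (G↔A), site 31 (G↔C), site 36 (C↔A).
p = 9/37 = 0.243243.
d = −0.75 · ln(1 − (4/3)·0.243243) = −0.75 · ln(0.675676) = −0.75 · (-0.392042) = 0.2940.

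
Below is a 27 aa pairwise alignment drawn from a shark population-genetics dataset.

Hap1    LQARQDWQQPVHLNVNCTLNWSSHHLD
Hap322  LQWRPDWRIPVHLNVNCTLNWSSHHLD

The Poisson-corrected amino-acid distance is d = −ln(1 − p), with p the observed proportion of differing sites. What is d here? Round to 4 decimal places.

0.1603

The sequences differ at positions 3 (A/W), 5 (Q/P), 8 (Q/R), 9 (Q/I).
p = 4/27 = 0.148148.
d = −ln(1 − 0.148148) = −ln(0.851852) = 0.1603.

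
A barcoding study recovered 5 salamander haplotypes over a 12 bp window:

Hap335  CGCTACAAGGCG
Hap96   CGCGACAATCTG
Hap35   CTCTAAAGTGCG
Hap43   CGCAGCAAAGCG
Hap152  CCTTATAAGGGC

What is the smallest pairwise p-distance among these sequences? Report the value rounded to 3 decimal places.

0.250

Pairwise Hamming distances:
  Hap335 vs Hap96: 4
  Hap335 vs Hap35: 4
  Hap335 vs Hap43: 3
  Hap335 vs Hap152: 5
  Hap96 vs Hap35: 6
  Hap96 vs Hap43: 5
  Hap96 vs Hap152: 8
  Hap35 vs Hap43: 6
  Hap35 vs Hap152: 7
  Hap43 vs Hap152: 8
The smallest is 3 mismatches, between Hap335 and Hap43; p = 3/12 = 0.250.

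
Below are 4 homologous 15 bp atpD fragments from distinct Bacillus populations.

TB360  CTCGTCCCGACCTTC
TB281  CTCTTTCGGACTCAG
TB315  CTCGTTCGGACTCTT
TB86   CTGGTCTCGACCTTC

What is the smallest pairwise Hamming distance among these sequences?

Pairwise Hamming distances:
  TB360 vs TB281: 7
  TB360 vs TB315: 5
  TB360 vs TB86: 2
  TB281 vs TB315: 3
  TB281 vs TB86: 9
  TB315 vs TB86: 7
The smallest is 2, between TB360 and TB86.

2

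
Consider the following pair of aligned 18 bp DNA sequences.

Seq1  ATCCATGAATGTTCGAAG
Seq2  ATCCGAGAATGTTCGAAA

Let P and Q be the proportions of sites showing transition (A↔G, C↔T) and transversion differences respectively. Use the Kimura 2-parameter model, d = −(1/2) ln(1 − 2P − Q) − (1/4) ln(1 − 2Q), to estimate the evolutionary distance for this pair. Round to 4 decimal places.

The sequences differ at positions 5 (A/G, transition), 6 (T/A, transversion), 18 (G/A, transition).
Of the 3 differences, 2 transitions and 1 transversion over 18 sites: P = 2/18 = 0.111111, Q = 1/18 = 0.055556.
d = −0.5·ln(0.722222) − 0.25·ln(0.888888) = −0.5·(-0.325423) − 0.25·(-0.117784) = 0.1922.

0.1922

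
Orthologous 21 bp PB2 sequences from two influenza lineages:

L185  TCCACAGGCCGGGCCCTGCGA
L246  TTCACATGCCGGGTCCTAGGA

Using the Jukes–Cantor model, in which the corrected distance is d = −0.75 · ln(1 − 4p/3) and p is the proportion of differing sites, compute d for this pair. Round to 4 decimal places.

The sequences differ at positions 2 (C/T), 7 (G/T), 14 (C/T), 18 (G/A), 19 (C/G).
p = 5/21 = 0.238095.
d = −0.75 · ln(1 − (4/3)·0.238095) = −0.75 · ln(0.682540) = −0.75 · (-0.381934) = 0.2865.

0.2865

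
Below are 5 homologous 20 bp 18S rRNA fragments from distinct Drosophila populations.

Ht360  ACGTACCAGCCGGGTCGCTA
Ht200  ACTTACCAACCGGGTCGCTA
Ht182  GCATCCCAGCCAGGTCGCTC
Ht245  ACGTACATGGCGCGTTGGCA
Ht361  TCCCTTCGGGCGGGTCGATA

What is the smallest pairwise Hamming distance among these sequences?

2

Pairwise Hamming distances:
  Ht360 vs Ht200: 2
  Ht360 vs Ht182: 5
  Ht360 vs Ht245: 7
  Ht360 vs Ht361: 8
  Ht200 vs Ht182: 6
  Ht200 vs Ht245: 9
  Ht200 vs Ht361: 9
  Ht182 vs Ht245: 12
  Ht182 vs Ht361: 10
  Ht245 vs Ht361: 11
The smallest is 2, between Ht360 and Ht200.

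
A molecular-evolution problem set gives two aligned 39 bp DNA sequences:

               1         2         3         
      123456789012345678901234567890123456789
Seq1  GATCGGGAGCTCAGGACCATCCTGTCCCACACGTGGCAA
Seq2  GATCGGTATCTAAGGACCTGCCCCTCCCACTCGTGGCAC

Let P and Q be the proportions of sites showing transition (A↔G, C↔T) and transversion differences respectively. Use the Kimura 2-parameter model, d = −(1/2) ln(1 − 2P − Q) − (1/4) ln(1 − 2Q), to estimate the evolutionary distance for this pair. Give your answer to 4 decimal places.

0.2801

The sequences differ at positions 7 (G/T, transversion), 9 (G/T, transversion), 12 (C/A, transversion), 19 (A/T, transversion), 20 (T/G, transversion), 23 (T/C, transition), 24 (G/C, transversion), 31 (A/T, transversion), 39 (A/C, transversion).
Of the 9 differences, 1 transition and 8 transversions over 39 sites: P = 1/39 = 0.025641, Q = 8/39 = 0.205128.
d = −0.5·ln(0.743590) − 0.25·ln(0.589744) = −0.5·(-0.296265) − 0.25·(-0.528067) = 0.2801.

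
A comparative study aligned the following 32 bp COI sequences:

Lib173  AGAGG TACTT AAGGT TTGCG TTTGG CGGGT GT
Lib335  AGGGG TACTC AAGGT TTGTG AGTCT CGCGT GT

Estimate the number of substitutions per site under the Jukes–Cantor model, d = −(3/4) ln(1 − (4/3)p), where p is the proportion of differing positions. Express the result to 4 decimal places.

0.3041

The sequences differ at positions 3 (A/G), 10 (T/C), 19 (C/T), 21 (T/A), 22 (T/G), 24 (G/C), 25 (G/T), 28 (G/C).
p = 8/32 = 0.250000.
d = −0.75 · ln(1 − (4/3)·0.250000) = −0.75 · ln(0.666667) = −0.75 · (-0.405465) = 0.3041.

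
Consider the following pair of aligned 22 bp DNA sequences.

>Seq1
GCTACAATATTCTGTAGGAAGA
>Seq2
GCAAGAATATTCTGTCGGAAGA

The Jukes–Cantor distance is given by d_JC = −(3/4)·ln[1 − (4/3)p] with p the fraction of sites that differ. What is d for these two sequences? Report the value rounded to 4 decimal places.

0.1505

Mismatches occur at site 3 (T↔A), site 5 (C↔G), site 16 (A↔C).
p = 3/22 = 0.136364.
d = −0.75 · ln(1 − (4/3)·0.136364) = −0.75 · ln(0.818181) = −0.75 · (-0.200672) = 0.1505.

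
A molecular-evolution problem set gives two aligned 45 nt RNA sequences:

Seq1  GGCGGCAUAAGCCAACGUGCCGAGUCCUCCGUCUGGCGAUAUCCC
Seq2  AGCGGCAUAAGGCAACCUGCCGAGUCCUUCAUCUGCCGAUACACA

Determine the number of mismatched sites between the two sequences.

Mismatches occur at site 1 (G→A), site 12 (C→G), site 17 (G→C), site 29 (C→U), site 31 (G→A), site 36 (G→C), site 42 (U→C), site 43 (C→A), site 45 (C→A).
That gives 9 mismatches out of 45 aligned sites, so the Hamming distance is 9.

9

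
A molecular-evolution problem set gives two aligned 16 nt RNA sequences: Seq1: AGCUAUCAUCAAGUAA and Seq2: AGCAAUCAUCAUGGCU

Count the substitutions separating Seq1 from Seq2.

The sequences differ at positions 4 (U/A), 12 (A/U), 14 (U/G), 15 (A/C), 16 (A/U).
That gives 5 mismatches out of 16 aligned sites, so the Hamming distance is 5.

5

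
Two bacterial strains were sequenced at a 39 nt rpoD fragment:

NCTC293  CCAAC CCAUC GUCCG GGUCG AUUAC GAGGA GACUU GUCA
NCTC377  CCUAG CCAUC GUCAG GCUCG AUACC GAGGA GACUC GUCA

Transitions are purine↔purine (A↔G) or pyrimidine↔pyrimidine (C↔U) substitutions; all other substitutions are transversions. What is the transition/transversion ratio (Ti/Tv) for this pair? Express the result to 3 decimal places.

0.167

Mismatches occur at site 3 (A↔U, transversion), site 5 (C↔G, transversion), site 14 (C↔A, transversion), site 17 (G↔C, transversion), site 23 (U↔A, transversion), site 24 (A↔C, transversion), site 35 (U↔C, transition).
Of the 7 differences, 1 transition and 6 transversions, so Ti/Tv = 1/6 = 0.167.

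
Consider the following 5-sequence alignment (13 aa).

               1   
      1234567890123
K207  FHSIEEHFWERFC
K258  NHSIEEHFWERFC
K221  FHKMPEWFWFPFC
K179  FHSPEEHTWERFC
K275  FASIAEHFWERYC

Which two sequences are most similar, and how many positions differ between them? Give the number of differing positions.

1

Pairwise Hamming distances:
  K207 vs K258: 1
  K207 vs K221: 6
  K207 vs K179: 2
  K207 vs K275: 3
  K258 vs K221: 7
  K258 vs K179: 3
  K258 vs K275: 4
  K221 vs K179: 7
  K221 vs K275: 8
  K179 vs K275: 5
The smallest is 1, between K207 and K258.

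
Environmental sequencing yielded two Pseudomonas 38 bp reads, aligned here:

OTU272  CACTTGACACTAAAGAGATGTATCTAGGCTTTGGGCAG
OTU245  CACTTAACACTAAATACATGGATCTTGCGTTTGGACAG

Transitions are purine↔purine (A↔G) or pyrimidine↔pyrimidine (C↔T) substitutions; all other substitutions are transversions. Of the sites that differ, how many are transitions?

2

The sequences differ at positions 6 (G/A, transition), 15 (G/T, transversion), 17 (G/C, transversion), 21 (T/G, transversion), 26 (A/T, transversion), 28 (G/C, transversion), 29 (C/G, transversion), 35 (G/A, transition).
Of the 8 differences, 2 transitions and 6 transversions, so the answer is 2.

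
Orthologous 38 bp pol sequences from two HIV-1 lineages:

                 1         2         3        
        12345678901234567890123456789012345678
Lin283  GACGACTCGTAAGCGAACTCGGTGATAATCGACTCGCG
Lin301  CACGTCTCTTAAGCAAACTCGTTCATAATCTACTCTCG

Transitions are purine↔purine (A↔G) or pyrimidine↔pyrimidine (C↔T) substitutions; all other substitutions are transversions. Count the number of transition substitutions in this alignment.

1

Differing sites — 1:G/C (Tv); 5:A/T (Tv); 9:G/T (Tv); 15:G/A (Ti); 22:G/T (Tv); 24:G/C (Tv); 31:G/T (Tv); 36:G/T (Tv).
Of the 8 differences, 1 transition and 7 transversions, so the answer is 1.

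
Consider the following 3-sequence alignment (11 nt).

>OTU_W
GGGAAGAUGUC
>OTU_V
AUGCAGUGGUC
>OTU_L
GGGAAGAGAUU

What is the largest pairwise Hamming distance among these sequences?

6

Pairwise Hamming distances:
  OTU_W vs OTU_V: 5
  OTU_W vs OTU_L: 3
  OTU_V vs OTU_L: 6
The largest is 6, between OTU_V and OTU_L.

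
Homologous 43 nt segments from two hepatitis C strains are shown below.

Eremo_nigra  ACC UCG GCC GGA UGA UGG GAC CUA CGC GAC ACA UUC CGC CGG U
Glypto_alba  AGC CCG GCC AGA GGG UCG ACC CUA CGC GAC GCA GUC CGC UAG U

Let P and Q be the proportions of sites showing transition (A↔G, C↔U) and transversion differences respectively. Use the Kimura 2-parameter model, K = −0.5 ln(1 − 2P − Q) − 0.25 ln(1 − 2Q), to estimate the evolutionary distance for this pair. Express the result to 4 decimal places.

The sequences differ at positions 2 (C/G, transversion), 4 (U/C, transition), 10 (G/A, transition), 13 (U/G, transversion), 15 (A/G, transition), 17 (G/C, transversion), 19 (G/A, transition), 20 (A/C, transversion), 31 (A/G, transition), 34 (U/G, transversion), 40 (C/U, transition), 41 (G/A, transition).
Of the 12 differences, 7 transitions and 5 transversions over 43 sites: P = 7/43 = 0.162791, Q = 5/43 = 0.116279.
d = −0.5·ln(0.558139) − 0.25·ln(0.767442) = −0.5·(-0.583147) − 0.25·(-0.264692) = 0.3577.

0.3577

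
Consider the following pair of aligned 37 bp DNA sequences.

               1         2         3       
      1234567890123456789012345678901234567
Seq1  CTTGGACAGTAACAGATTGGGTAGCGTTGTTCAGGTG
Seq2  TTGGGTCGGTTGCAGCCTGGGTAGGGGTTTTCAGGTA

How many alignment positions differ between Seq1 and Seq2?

Differing sites — 1:C/T; 3:T/G; 6:A/T; 8:A/G; 11:A/T; 12:A/G; 16:A/C; 17:T/C; 25:C/G; 27:T/G; 29:G/T; 37:G/A.
That gives 12 mismatches out of 37 aligned sites, so the Hamming distance is 12.

12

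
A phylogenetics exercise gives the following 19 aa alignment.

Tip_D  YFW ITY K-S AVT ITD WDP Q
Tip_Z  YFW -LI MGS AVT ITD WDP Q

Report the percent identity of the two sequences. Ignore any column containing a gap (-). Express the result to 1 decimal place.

Excluding the 2 gap columns leaves 17 comparable sites.
The sequences differ at positions 5 (T/L), 6 (Y/I), 7 (K/M).
14 of the 17 comparable sites match, so the percent identity is 14/17 × 100 = 82.4%.

82.4%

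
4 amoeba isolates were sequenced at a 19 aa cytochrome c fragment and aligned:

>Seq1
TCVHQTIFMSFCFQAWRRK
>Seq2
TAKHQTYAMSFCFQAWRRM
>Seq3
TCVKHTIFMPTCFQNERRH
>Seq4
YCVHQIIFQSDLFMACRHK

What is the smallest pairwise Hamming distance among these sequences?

Pairwise Hamming distances:
  Seq1 vs Seq2: 5
  Seq1 vs Seq3: 7
  Seq1 vs Seq4: 8
  Seq2 vs Seq3: 11
  Seq2 vs Seq4: 13
  Seq3 vs Seq4: 13
The smallest is 5, between Seq1 and Seq2.

5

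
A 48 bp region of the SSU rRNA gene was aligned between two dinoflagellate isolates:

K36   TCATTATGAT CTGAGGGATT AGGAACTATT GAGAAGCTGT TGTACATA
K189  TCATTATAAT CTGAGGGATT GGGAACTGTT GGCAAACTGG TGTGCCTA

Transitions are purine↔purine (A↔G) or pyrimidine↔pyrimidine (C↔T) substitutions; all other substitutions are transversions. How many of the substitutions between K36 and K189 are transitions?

The sequences differ at positions 8 (G/A, transition), 21 (A/G, transition), 28 (A/G, transition), 32 (A/G, transition), 33 (G/C, transversion), 36 (G/A, transition), 40 (T/G, transversion), 44 (A/G, transition), 46 (A/C, transversion).
Of the 9 differences, 6 transitions and 3 transversions, so the answer is 6.

6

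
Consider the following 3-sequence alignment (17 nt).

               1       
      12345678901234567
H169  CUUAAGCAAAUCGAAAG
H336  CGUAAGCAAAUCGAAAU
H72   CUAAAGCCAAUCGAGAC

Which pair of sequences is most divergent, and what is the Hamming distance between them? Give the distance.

5

Pairwise Hamming distances:
  H169 vs H336: 2
  H169 vs H72: 4
  H336 vs H72: 5
The largest is 5, between H336 and H72.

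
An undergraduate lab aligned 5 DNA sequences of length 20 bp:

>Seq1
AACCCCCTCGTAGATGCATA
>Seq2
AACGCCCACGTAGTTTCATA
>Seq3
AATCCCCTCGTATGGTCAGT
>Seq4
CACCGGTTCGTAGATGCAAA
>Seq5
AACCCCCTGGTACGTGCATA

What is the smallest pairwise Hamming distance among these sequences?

3

Pairwise Hamming distances:
  Seq1 vs Seq2: 4
  Seq1 vs Seq3: 7
  Seq1 vs Seq4: 5
  Seq1 vs Seq5: 3
  Seq2 vs Seq3: 8
  Seq2 vs Seq4: 9
  Seq2 vs Seq5: 6
  Seq3 vs Seq4: 11
  Seq3 vs Seq5: 7
  Seq4 vs Seq5: 8
The smallest is 3, between Seq1 and Seq5.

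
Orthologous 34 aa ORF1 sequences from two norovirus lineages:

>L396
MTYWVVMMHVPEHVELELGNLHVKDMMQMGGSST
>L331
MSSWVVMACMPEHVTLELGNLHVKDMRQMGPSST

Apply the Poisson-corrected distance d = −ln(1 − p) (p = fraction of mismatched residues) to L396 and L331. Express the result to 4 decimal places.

Differing sites — 2:T/S; 3:Y/S; 8:M/A; 9:H/C; 10:V/M; 15:E/T; 27:M/R; 31:G/P.
p = 8/34 = 0.235294.
d = −ln(1 − 0.235294) = −ln(0.764706) = 0.2683.

0.2683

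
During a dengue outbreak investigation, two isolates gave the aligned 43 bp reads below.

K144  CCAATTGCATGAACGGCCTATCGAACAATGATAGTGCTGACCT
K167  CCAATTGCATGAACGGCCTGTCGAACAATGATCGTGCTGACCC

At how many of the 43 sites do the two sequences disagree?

3

Differing sites — 20:A/G; 33:A/C; 43:T/C.
That gives 3 mismatches out of 43 aligned sites, so the Hamming distance is 3.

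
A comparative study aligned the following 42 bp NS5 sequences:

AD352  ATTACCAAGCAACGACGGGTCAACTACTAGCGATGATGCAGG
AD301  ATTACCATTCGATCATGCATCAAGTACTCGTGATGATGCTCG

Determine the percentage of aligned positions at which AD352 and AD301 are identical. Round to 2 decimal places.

The sequences differ at positions 8 (A/T), 9 (G/T), 11 (A/G), 13 (C/T), 14 (G/C), 16 (C/T), 18 (G/C), 19 (G/A), 24 (C/G), 29 (A/C), 31 (C/T), 40 (A/T), 41 (G/C).
29 of the 42 sites match, so the percent identity is 29/42 × 100 = 69.05%.

69.05%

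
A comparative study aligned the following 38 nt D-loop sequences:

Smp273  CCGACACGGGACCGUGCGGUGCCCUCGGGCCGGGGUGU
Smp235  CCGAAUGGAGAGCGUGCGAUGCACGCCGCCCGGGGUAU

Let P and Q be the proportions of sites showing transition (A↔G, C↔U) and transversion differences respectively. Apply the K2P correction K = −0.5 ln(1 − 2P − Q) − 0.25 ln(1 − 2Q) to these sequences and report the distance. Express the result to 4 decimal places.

Differing sites — 5:C/A (Tv); 6:A/U (Tv); 7:C/G (Tv); 9:G/A (Ti); 12:C/G (Tv); 19:G/A (Ti); 23:C/A (Tv); 25:U/G (Tv); 27:G/C (Tv); 29:G/C (Tv); 37:G/A (Ti).
Of the 11 differences, 3 transitions and 8 transversions over 38 sites: P = 3/38 = 0.078947, Q = 8/38 = 0.210526.
d = −0.5·ln(0.631580) − 0.25·ln(0.578948) = −0.5·(-0.459531) − 0.25·(-0.546543) = 0.3664.

0.3664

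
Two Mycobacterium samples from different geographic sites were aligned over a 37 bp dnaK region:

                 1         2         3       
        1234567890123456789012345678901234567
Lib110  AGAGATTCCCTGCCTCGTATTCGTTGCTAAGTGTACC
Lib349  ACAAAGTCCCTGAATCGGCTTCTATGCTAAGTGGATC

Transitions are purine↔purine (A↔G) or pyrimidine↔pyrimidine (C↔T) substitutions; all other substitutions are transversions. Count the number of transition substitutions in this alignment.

Mismatches occur at site 2 (G→C, transversion), site 4 (G→A, transition), site 6 (T→G, transversion), site 13 (C→A, transversion), site 14 (C→A, transversion), site 18 (T→G, transversion), site 19 (A→C, transversion), site 23 (G→T, transversion), site 24 (T→A, transversion), site 34 (T→G, transversion), site 36 (C→T, transition).
Of the 11 differences, 2 transitions and 9 transversions, so the answer is 2.

2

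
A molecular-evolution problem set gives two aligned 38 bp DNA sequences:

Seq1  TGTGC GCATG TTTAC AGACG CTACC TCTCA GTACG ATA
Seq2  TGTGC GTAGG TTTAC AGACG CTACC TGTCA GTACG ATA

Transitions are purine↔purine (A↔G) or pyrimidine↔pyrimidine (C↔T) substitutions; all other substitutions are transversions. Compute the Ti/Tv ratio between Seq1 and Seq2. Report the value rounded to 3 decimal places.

Mismatches occur at site 7 (C→T, transition), site 9 (T→G, transversion), site 27 (C→G, transversion).
Of the 3 differences, 1 transition and 2 transversions, so Ti/Tv = 1/2 = 0.500.

0.500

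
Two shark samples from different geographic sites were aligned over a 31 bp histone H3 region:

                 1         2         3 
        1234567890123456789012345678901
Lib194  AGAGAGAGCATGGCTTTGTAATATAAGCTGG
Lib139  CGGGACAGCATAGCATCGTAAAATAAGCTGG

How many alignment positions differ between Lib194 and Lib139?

7

Mismatches occur at site 1 (A/C), site 3 (A/G), site 6 (G/C), site 12 (G/A), site 15 (T/A), site 17 (T/C), site 22 (T/A).
That gives 7 mismatches out of 31 aligned sites, so the Hamming distance is 7.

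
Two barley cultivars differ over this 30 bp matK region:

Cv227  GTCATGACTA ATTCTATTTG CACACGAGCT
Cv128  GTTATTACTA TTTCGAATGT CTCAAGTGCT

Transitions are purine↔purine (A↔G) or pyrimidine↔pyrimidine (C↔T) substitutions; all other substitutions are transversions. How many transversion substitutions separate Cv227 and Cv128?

Differing sites — 3:C/T (Ti); 6:G/T (Tv); 11:A/T (Tv); 15:T/G (Tv); 17:T/A (Tv); 19:T/G (Tv); 20:G/T (Tv); 22:A/T (Tv); 25:C/A (Tv); 27:A/T (Tv).
Of the 10 differences, 1 transition and 9 transversions, so the answer is 9.

9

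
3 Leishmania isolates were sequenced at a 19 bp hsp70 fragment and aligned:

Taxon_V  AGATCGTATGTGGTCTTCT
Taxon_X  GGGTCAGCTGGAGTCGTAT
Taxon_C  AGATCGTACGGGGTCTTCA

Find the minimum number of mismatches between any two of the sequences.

3

Pairwise Hamming distances:
  Taxon_V vs Taxon_X: 9
  Taxon_V vs Taxon_C: 3
  Taxon_X vs Taxon_C: 10
The smallest is 3, between Taxon_V and Taxon_C.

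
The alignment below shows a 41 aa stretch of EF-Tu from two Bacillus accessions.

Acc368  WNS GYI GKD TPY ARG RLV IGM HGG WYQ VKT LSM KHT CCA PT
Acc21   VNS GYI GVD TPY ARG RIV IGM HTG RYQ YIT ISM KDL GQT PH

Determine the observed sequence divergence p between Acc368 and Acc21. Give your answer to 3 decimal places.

Mismatches occur at site 1 (W/V), site 8 (K/V), site 17 (L/I), site 23 (G/T), site 25 (W/R), site 28 (V/Y), site 29 (K/I), site 31 (L/I), site 35 (H/D), site 36 (T/L), site 37 (C/G), site 38 (C/Q), site 39 (A/T), site 41 (T/H).
There are 14 differences over 41 sites, so p = 14/41 = 0.341.

0.341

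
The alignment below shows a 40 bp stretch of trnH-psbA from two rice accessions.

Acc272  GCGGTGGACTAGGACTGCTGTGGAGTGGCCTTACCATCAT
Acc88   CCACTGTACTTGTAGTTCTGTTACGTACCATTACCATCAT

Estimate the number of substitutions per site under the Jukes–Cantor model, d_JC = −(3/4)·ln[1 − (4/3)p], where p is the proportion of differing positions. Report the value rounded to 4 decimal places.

The sequences differ at positions 1 (G/C), 3 (G/A), 4 (G/C), 7 (G/T), 11 (A/T), 13 (G/T), 15 (C/G), 17 (G/T), 22 (G/T), 23 (G/A), 24 (A/C), 27 (G/A), 28 (G/C), 30 (C/A).
p = 14/40 = 0.350000.
d = −0.75 · ln(1 − (4/3)·0.350000) = −0.75 · ln(0.533333) = −0.75 · (-0.628609) = 0.4715.

0.4715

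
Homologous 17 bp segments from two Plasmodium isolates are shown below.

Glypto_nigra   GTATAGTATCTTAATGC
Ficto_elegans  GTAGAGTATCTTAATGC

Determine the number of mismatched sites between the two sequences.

1

A single mismatch occurs at site 4 (T↔G).
That gives 1 mismatch out of 17 aligned sites, so the Hamming distance is 1.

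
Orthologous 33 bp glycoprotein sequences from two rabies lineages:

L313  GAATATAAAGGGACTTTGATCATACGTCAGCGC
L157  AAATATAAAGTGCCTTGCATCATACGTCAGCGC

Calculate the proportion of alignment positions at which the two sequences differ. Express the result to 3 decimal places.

The sequences differ at positions 1 (G/A), 11 (G/T), 13 (A/C), 17 (T/G), 18 (G/C).
There are 5 differences over 33 sites, so p = 5/33 = 0.152.

0.152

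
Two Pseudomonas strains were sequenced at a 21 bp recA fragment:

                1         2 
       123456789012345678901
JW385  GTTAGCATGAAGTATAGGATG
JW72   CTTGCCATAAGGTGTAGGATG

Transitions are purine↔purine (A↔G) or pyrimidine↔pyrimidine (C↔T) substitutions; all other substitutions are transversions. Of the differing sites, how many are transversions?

2

Differing sites — 1:G/C (Tv); 4:A/G (Ti); 5:G/C (Tv); 9:G/A (Ti); 11:A/G (Ti); 14:A/G (Ti).
Of the 6 differences, 4 transitions and 2 transversions, so the answer is 2.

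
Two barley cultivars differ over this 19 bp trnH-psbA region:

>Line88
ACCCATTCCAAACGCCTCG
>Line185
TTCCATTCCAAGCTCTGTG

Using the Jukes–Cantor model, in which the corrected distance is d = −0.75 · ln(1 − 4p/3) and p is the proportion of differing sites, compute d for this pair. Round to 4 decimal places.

0.5068

The sequences differ at positions 1 (A/T), 2 (C/T), 12 (A/G), 14 (G/T), 16 (C/T), 17 (T/G), 18 (C/T).
p = 7/19 = 0.368421.
d = −0.75 · ln(1 − (4/3)·0.368421) = −0.75 · ln(0.508772) = −0.75 · (-0.675755) = 0.5068.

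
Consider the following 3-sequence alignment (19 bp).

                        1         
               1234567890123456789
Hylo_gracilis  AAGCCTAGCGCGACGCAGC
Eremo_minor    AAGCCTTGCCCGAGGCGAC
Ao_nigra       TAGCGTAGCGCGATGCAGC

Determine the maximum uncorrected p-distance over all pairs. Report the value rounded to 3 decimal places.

Pairwise Hamming distances:
  Hylo_gracilis vs Eremo_minor: 5
  Hylo_gracilis vs Ao_nigra: 3
  Eremo_minor vs Ao_nigra: 7
The largest is 7 mismatches, between Eremo_minor and Ao_nigra; p = 7/19 = 0.368.

0.368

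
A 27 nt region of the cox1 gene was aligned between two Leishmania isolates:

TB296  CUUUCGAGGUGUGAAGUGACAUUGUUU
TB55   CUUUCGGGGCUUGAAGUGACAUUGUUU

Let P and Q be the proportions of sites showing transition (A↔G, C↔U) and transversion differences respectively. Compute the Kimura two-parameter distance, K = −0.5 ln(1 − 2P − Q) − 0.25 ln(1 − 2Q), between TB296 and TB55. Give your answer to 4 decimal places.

0.1216

The sequences differ at positions 7 (A/G, transition), 10 (U/C, transition), 11 (G/U, transversion).
Of the 3 differences, 2 transitions and 1 transversion over 27 sites: P = 2/27 = 0.074074, Q = 1/27 = 0.037037.
d = −0.5·ln(0.814815) − 0.25·ln(0.925926) = −0.5·(-0.204794) − 0.25·(-0.076961) = 0.1216.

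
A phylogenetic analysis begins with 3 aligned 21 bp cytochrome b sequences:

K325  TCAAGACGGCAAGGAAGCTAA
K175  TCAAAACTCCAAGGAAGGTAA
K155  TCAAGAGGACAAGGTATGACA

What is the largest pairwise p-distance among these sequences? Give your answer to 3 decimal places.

Pairwise Hamming distances:
  K325 vs K175: 4
  K325 vs K155: 7
  K175 vs K155: 8
The largest is 8 mismatches, between K175 and K155; p = 8/21 = 0.381.

0.381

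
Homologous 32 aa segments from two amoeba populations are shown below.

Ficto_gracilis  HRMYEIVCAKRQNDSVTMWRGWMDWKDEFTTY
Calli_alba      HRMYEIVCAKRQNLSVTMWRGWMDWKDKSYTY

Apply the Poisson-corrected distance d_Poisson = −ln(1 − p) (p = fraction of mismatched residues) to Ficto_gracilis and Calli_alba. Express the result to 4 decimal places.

0.1335

Mismatches occur at site 14 (D↔L), site 28 (E↔K), site 29 (F↔S), site 30 (T↔Y).
p = 4/32 = 0.125000.
d = −ln(1 − 0.125000) = −ln(0.875000) = 0.1335.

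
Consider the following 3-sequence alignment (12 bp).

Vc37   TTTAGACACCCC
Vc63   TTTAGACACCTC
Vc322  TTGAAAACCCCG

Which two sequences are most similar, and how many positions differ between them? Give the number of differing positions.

Pairwise Hamming distances:
  Vc37 vs Vc63: 1
  Vc37 vs Vc322: 5
  Vc63 vs Vc322: 6
The smallest is 1, between Vc37 and Vc63.

1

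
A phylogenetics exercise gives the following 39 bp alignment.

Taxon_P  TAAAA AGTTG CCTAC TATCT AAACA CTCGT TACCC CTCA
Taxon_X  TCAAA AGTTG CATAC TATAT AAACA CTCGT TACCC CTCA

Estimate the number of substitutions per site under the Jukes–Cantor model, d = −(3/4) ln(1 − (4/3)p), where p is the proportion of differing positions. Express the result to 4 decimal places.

Differing sites — 2:A/C; 12:C/A; 19:C/A.
p = 3/39 = 0.076923.
d = −0.75 · ln(1 − (4/3)·0.076923) = −0.75 · ln(0.897436) = −0.75 · (-0.108213) = 0.0812.

0.0812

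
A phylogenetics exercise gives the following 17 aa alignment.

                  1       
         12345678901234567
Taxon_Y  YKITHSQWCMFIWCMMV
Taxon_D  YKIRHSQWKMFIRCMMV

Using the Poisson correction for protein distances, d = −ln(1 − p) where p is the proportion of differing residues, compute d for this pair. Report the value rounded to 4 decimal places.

0.1942

Mismatches occur at site 4 (T/R), site 9 (C/K), site 13 (W/R).
p = 3/17 = 0.176471.
d = −ln(1 − 0.176471) = −ln(0.823529) = 0.1942.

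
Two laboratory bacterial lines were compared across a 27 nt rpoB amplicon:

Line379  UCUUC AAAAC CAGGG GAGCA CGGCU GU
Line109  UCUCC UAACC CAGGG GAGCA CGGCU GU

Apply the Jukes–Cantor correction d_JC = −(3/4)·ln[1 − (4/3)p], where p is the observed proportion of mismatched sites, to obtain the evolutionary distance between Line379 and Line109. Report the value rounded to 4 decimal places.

Mismatches occur at site 4 (U↔C), site 6 (A↔U), site 9 (A↔C).
p = 3/27 = 0.111111.
d = −0.75 · ln(1 − (4/3)·0.111111) = −0.75 · ln(0.851852) = −0.75 · (-0.160342) = 0.1203.

0.1203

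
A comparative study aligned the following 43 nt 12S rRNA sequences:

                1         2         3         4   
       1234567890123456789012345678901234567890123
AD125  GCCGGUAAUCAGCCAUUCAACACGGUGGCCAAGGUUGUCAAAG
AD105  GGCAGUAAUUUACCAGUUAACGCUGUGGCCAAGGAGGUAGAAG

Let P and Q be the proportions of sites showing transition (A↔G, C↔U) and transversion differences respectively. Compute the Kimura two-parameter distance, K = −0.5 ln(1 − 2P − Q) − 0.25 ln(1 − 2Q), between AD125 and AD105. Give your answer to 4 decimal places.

0.3900

Mismatches occur at site 2 (C/G, transversion), site 4 (G/A, transition), site 10 (C/U, transition), site 11 (A/U, transversion), site 12 (G/A, transition), site 16 (U/G, transversion), site 18 (C/U, transition), site 22 (A/G, transition), site 24 (G/U, transversion), site 35 (U/A, transversion), site 36 (U/G, transversion), site 39 (C/A, transversion), site 40 (A/G, transition).
Of the 13 differences, 6 transitions and 7 transversions over 43 sites: P = 6/43 = 0.139535, Q = 7/43 = 0.162791.
d = −0.5·ln(0.558139) − 0.25·ln(0.674418) = −0.5·(-0.583147) − 0.25·(-0.393905) = 0.3900.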